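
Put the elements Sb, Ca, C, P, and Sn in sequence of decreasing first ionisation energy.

C is in period 2, group 14; P is in period 3, group 15; Ca is in period 4, group 2; Sn is in period 5, group 14; Sb is in period 5, group 15.
First ionization energy rises across a period (greater Z_eff holds electrons more tightly) and falls down a group (valence electrons are farther from the nucleus).
Here both period and group differ, so the two effects have to be weighed against each other.
Sn > Ca: the two effects oppose for this pair; the across-period effect wins (709 vs 590 kJ/mol).
Sb > Sn: both are in period 5; the period trend gives Sb the larger value.
P > Sb: P sits above Sb in group 15, so the down-group effect alone puts P higher.
C > P: period and group pull opposite ways; the down-group shift dominates (1086 vs 1012 kJ/mol).
Approximate values (kJ/mol): C 1086, P 1012, Ca 590, Sn 709, Sb 831.
So from highest to lowest: C > P > Sb > Sn > Ca.

C > P > Sb > Sn > Ca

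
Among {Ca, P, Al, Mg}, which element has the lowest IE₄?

P

The fourth ionization energy removes an electron from the +3 ion. For each element: Ca³⁺ is already 1 electron into the core; P³⁺ still has 2 valence electrons; Al³⁺ is the bare [Ne] core; Mg³⁺ is already 1 electron into the core.
Pulling an electron out of a noble-gas core costs far more than removing a remaining valence electron, so Ca, Mg and Al sit at the high end of IE_4.
The numbers (kJ/mol): Ca 6491, P 4964, Al 11577, Mg 10543.
So the fourth ionization energies run P < Ca < Mg < Al.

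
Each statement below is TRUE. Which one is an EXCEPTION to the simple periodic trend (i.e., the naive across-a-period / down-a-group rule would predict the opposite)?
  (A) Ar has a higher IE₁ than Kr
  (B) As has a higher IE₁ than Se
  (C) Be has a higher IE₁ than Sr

The general trend: IE₁ increases across a period and decreases down a group.
(A) Ar (period 3, group 18) vs Kr (period 4, group 18): the stated order agrees with the simple trend.
(B) As (period 4, group 15) vs Se (period 4, group 16): the stated order contradicts the simple trend.
(C) Be (period 2, group 2) vs Sr (period 5, group 2): the stated order agrees with the simple trend.
The exception is (B): Se (4p⁴) ionizes more easily than half-filled As (4p³).

(B)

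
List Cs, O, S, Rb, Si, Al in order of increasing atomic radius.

O < S < Si < Al < Rb < Cs

O is in period 2, group 16; Al is in period 3, group 13; Si is in period 3, group 14; S is in period 3, group 16; Rb is in period 5, group 1; Cs is in period 6, group 1.
Radius decreases left→right (rising Z_eff, same n) and increases top→bottom (higher n).
Here both period and group differ, so the two effects have to be weighed against each other.
S > O: they share group 16; the group trend gives S the larger value.
Si > S: both are in period 3; the period trend gives Si the larger value.
Al > Si: Al lies to the left of Si in period 3, so the across-period effect alone puts Al larger.
Rb > Al: relative to Al, both the across-period and down-group shifts push Rb's atomic radius up.
Cs > Rb: Cs sits below Rb in group 1, so the down-group effect alone puts Cs larger.
For reference (pm): O 63, Al 126, Si 116, S 103, Rb 210, Cs 232.
So from smallest to largest: O < S < Si < Al < Rb < Cs.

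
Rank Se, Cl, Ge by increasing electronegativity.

Cl is in period 3, group 17; Ge is in period 4, group 14; Se is in period 4, group 16.
Atoms toward the upper right of the periodic table pull bonding electrons most strongly.
Here both period and group differ, so the two effects have to be weighed against each other.
Se > Ge: both are in period 4; the period trend gives Se the larger value.
Cl > Se: relative to Se, both the across-period and down-group shifts push Cl's electronegativity up.
Tabulated electronegativity (Pauling): Cl 3.16, Ge 2.01, Se 2.55.
So from lowest to highest: Ge < Se < Cl.

Ge < Se < Cl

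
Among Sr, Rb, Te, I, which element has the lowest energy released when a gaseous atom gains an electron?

Rb is in period 5, group 1; Sr is in period 5, group 2; Te is in period 5, group 16; I is in period 5, group 17.
Atoms with high Z_eff and room in the valence shell (especially the halogens) have the most exothermic electron affinities.
All lie in period 5; the across-period trend (electron affinity increases left to right) applies, with the exception below.
Note the exception: Rb has a higher electron affinity than Sr, contrary to the simple trend — adding an electron to Sr (ns²) has to open a new, higher-energy np subshell, which is unfavourable.
Tabulated electron affinity (kJ/mol): Rb 47, Sr 5, Te 190, I 295.
The lowest energy released when a gaseous atom gains an electron among these belongs to Sr.

Sr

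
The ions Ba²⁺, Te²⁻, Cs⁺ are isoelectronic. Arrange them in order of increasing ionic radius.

All of these have 54 electrons, so size is governed by nuclear charge alone: the more protons, the stronger the pull on the same electron cloud, and the smaller the ion.
Nuclear charges: Ba²⁺ (Z=56), Cs⁺ (Z=55), Te²⁻ (Z=52).
Smallest to largest: Ba²⁺ < Cs⁺ < Te²⁻.

Ba²⁺, Cs⁺, Te²⁻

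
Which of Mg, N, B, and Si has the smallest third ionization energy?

The third ionization energy removes an electron from the +2 ion. For each element: Mg²⁺ is the bare [Ne] core; N²⁺ still has 3 valence electrons; B²⁺ still has 1 valence electron; Si²⁺ still has 2 valence electrons.
Core electrons are held far more tightly than valence electrons, so Mg tops the IE_3 order.
Valence configurations: N²⁺ [He]2s²2p¹, B²⁺ [He]2s¹, Si²⁺ [Ne]3s².
Approximate IE_3 values (kJ/mol): Mg 7733, N 4578, B 3660, Si 3232.
So the third ionization energies run Si < B < N < Mg.

Si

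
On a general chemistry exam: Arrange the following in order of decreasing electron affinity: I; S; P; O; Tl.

I, S, O, P, Tl

O is in period 2, group 16; P is in period 3, group 15; S is in period 3, group 16; I is in period 5, group 17; Tl is in period 6, group 13.
EA tends to increase across a period and decrease down a group, though the pattern is less regular than for IE or radius.
These span different periods and groups, so the two trends combine.
P > Tl: both effects reinforce here, so P is clearly the higher of the two.
O > P: relative to P, both the across-period and down-group shifts push O's electron affinity up.
S > O: this pair runs against the simple trend — see the exception note.
I > S: the two effects oppose for this pair; the across-period effect wins (295 vs 200 kJ/mol).
Note the exception: S has a higher electron affinity than O, contrary to the simple trend — the compact 2p subshell of O repels the added electron more than S's larger 3p does.
Approximate values (kJ/mol): O 141, P 72, S 200, I 295, Tl 19.
So from highest to lowest: I > S > O > P > Tl.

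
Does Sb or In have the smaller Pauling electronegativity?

In

In is in period 5, group 13; Sb is in period 5, group 15.
EN rises left→right (higher Z_eff, smaller atoms) and falls top→bottom (larger, more shielded atoms).
All lie in period 5, so electronegativity increases left to right.
So In has the smaller Pauling electronegativity (In < Sb).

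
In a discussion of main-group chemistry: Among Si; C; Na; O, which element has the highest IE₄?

Consider each +3 ion: Si³⁺ still has 1 valence electron; C³⁺ still has 1 valence electron; Na³⁺ is already 2 electrons into the core; O³⁺ still has 3 valence electrons.
Core electrons are held far more tightly than valence electrons, so Na tops the IE_4 order.
Valence configurations: Si³⁺ [Ne]3s¹, C³⁺ [He]2s¹, O³⁺ [He]2s²2p¹.
Approximate IE_4 values (kJ/mol): Si 4356, C 6223, Na 9543, O 7469.
Putting it together, IE_4: Si < C < O < Na.

Na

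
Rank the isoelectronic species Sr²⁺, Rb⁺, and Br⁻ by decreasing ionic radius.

All of these have 36 electrons, so size is governed by nuclear charge alone: the more protons, the stronger the pull on the same electron cloud, and the smaller the ion.
Nuclear charges: Sr²⁺ (Z=38), Rb⁺ (Z=37), Br⁻ (Z=35).
Largest to smallest: Br⁻ > Rb⁺ > Sr²⁺.

Br⁻, Rb⁺, Sr²⁺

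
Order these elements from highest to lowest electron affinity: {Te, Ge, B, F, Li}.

F, Te, Ge, Li, B

Li is in period 2, group 1; B is in period 2, group 13; F is in period 2, group 17; Ge is in period 4, group 14; Te is in period 5, group 16.
Electron affinity generally becomes more exothermic across a period toward the halogens and less exothermic down a group.
These span different periods and groups, so the two trends combine.
Li > B: this pair runs against the simple trend — see the exception note.
Ge > Li: the two effects oppose for this pair; the across-period effect wins (119 vs 60 kJ/mol).
Te > Ge: the two effects oppose for this pair; the across-period effect wins (190 vs 119 kJ/mol).
F > Te: both effects reinforce here, so F is clearly the higher of the two.
Note the exception: Li has a higher electron affinity than B, contrary to the simple trend — B's ns²np¹ configuration gives only a small electron affinity — the sparsely filled np subshell binds an added electron weakly.
Approximate values (kJ/mol): Li 60, B 27, F 328, Ge 119, Te 190.
So from highest to lowest: F > Te > Ge > Li > B.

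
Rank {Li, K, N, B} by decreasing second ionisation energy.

After 1 electron has been removed, what remains? Li⁺ is the bare [He] core; K⁺ is the bare [Ar] core; N⁺ still has 4 valence electrons; B⁺ still has 2 valence electrons.
Core electrons are held far more tightly than valence electrons, so K and Li top the IE_2 order.
Valence configurations: N⁺ [He]2s²2p², B⁺ [He]2s².
Approximate IE_2 values (kJ/mol): Li 7298, K 3052, N 2856, B 2427.
Overall IE_2 order: B < N < K < Li.

Li > K > N > B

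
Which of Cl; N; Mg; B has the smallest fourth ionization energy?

IE_4 is the cost of taking one more electron from the +3 cation: Cl³⁺ still has 4 valence electrons; N³⁺ still has 2 valence electrons; Mg³⁺ is already 1 electron into the core; B³⁺ is the bare [He] core.
Breaking into a closed-shell core is much more expensive than removing a leftover valence electron — Mg and B have the largest IE_4 here.
Valence configurations: Cl³⁺ [Ne]3s²3p², N³⁺ [He]2s².
Tabulated IE_4 (kJ/mol): Cl 5159, N 7475, Mg 10543, B 25026.
Putting it together, IE_4: Cl < N < Mg < B.

Cl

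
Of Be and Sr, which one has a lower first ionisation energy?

Sr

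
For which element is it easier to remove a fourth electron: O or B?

After 3 electrons have been removed, what remains? O³⁺ still has 3 valence electrons; B³⁺ is the bare [He] core.
Pulling an electron out of a noble-gas core costs far more than removing a remaining valence electron, so B sits at the high end of IE_4.
Approximate IE_4 values (kJ/mol): O 7469, B 25026.
Putting it together, IE_4: O < B.

O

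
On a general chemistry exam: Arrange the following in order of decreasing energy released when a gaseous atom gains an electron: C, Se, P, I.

I, Se, C, P

C is in period 2, group 14; P is in period 3, group 15; Se is in period 4, group 16; I is in period 5, group 17.
Electron affinity generally becomes more exothermic across a period toward the halogens and less exothermic down a group.
These sit on a diagonal, where the across-period and down-group effects partly cancel.
C > P: the two effects oppose for this pair; the down-group effect wins (122 vs 72 kJ/mol).
Se > C: the two effects oppose for this pair; the across-period effect wins (195 vs 122 kJ/mol).
I > Se: period and group pull opposite ways; the across-period shift dominates (295 vs 195 kJ/mol).
Approximate values (kJ/mol): C 122, P 72, Se 195, I 295.
So from highest to lowest: I > Se > C > P.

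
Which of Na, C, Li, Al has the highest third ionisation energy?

The third ionization energy removes an electron from the +2 ion. For each element: Na²⁺ is already 1 electron into the core; C²⁺ still has 2 valence electrons; Li²⁺ is already 1 electron into the core; Al²⁺ still has 1 valence electron.
Breaking into a closed-shell core is much more expensive than removing a leftover valence electron — Na and Li have the largest IE_3 here.
Valence configurations: C²⁺ [He]2s², Al²⁺ [Ne]3s¹.
Tabulated IE_3 (kJ/mol): Na 6910, C 4620, Li 11815, Al 2745.
Putting it together, IE_3: Al < C < Na < Li.

Li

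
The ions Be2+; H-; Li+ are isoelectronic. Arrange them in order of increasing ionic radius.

All of these have 2 electrons, so size is governed by nuclear charge alone: the more protons, the stronger the pull on the same electron cloud, and the smaller the ion.
Nuclear charges: Be2+ (Z=4), Li+ (Z=3), H- (Z=1).
Smallest to largest: Be2+ < Li+ < H-.

Be2+, Li+, H-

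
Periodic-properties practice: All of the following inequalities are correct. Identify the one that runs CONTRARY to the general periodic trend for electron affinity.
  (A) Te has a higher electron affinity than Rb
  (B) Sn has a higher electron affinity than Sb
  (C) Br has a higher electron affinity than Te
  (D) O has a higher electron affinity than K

(B)

The general trend: electron affinity increases across a period and decreases down a group.
(A) Te (period 5, group 16) vs Rb (period 5, group 1): the stated order agrees with the simple trend.
(B) Sn (period 5, group 14) vs Sb (period 5, group 15): the stated order contradicts the simple trend.
(C) Br (period 4, group 17) vs Te (period 5, group 16): the stated order agrees with the simple trend.
(D) O (period 2, group 16) vs K (period 4, group 1): the stated order agrees with the simple trend.
The exception is (B): adding an electron to Sb's half-filled 5p³ is unfavourable, so Sn has the more exothermic EA.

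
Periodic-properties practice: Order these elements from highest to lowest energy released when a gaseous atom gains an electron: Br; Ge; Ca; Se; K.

Br > Se > Ge > K > Ca

Adding an electron releases more energy for atoms nearer the top right (short of the noble gases).
All lie in period 4; the across-period trend (electron affinity increases left to right) applies, with the exception below.
Note the exception: K has a higher electron affinity than Ca, contrary to the simple trend — adding an electron to Ca (ns²) has to open a new, higher-energy np subshell, which is unfavourable.
For reference (kJ/mol): K 48, Ca 2, Ge 119, Se 195, Br 325.
So from highest to lowest: Br > Se > Ge > K > Ca.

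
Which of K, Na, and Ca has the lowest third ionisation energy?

Consider each +2 ion: K²⁺ is already 1 electron into the core; Na²⁺ is already 1 electron into the core; Ca²⁺ is the bare [Ar] core.
All of these are removing an electron from a noble-gas core or deeper; the smaller core (lower principal quantum number) is held far more tightly, and within a period the higher nuclear charge binds the same core more tightly.
Tabulated IE_3 (kJ/mol): K 4420, Na 6910, Ca 4912.
Hence IE_3: K < Ca < Na.

K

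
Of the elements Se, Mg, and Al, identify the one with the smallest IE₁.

Al

Removing the outermost electron gets harder across a period and easier down a group.
Neither a single period nor a single group — weigh both effects.
Mg > Al: this pair runs against the simple trend — see the exception note.
Se > Mg: the two effects oppose for this pair; the across-period effect wins (941 vs 738 kJ/mol).
Note the exception: Mg has a higher first ionization energy than Al, contrary to the simple trend — Al's single 3p electron is easier to remove than one from Mg's filled 3s².
Tabulated first ionization energy (kJ/mol): Mg 738, Al 578, Se 941.
The smallest IE₁ among these belongs to Al.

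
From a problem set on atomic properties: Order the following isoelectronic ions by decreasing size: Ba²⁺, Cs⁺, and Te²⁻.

All of these have 54 electrons, so size is governed by nuclear charge alone: the more protons, the stronger the pull on the same electron cloud, and the smaller the ion.
Nuclear charges: Ba²⁺ (Z=56), Cs⁺ (Z=55), Te²⁻ (Z=52).
Largest to smallest: Te²⁻ > Cs⁺ > Ba²⁺.

Te²⁻ > Cs⁺ > Ba²⁺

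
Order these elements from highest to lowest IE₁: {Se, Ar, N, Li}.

Ar > N > Se > Li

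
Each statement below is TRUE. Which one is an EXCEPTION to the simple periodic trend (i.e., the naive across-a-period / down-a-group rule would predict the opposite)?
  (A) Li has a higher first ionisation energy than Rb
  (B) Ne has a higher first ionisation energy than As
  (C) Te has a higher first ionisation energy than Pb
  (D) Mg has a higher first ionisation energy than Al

(D)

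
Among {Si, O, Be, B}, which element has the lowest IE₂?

Si

After 1 electron has been removed, what remains? Si⁺ still has 3 valence electrons; O⁺ still has 5 valence electrons; Be⁺ still has 1 valence electron; B⁺ still has 2 valence electrons.
All are still removing valence electrons, so compare the +1 ions as you would atoms: IE_2 generally rises across a period (higher Z_eff) and falls down a group (larger shell), subject to the usual subshell exceptions.
Valence configurations: Si⁺ [Ne]3s²3p¹, O⁺ [He]2s²2p³, Be⁺ [He]2s¹, B⁺ [He]2s².
Tabulated IE_2 (kJ/mol): Si 1577, O 3388, Be 1757, B 2427.
So the second ionization energies run Si < Be < B < O.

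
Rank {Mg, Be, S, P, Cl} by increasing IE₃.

P < S < Cl < Mg < Be

After 2 electrons have been removed, what remains? Mg²⁺ is the bare [Ne] core; Be²⁺ is the bare [He] core; S²⁺ still has 4 valence electrons; P²⁺ still has 3 valence electrons; Cl²⁺ still has 5 valence electrons.
Core electrons are held far more tightly than valence electrons, so Mg and Be top the IE_3 order.
Valence configurations: S²⁺ [Ne]3s²3p², P²⁺ [Ne]3s²3p¹, Cl²⁺ [Ne]3s²3p³.
The numbers (kJ/mol): Mg 7733, Be 14849, S 3357, P 2914, Cl 3822.
Hence IE_3: P < S < Cl < Mg < Be.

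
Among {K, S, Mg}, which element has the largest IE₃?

The third ionization energy removes an electron from the +2 ion. For each element: K²⁺ is already 1 electron into the core; S²⁺ still has 4 valence electrons; Mg²⁺ is the bare [Ne] core.
Core electrons are held far more tightly than valence electrons, so K and Mg top the IE_3 order.
Tabulated IE_3 (kJ/mol): K 4420, S 3357, Mg 7733.
Putting it together, IE_3: S < K < Mg.

Mg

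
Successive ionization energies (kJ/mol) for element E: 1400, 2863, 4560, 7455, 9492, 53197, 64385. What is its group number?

Group 15

Look for the largest jump between consecutive ionization energies: IE6/IE5 ≈ 5.6, far larger than any earlier ratio.
That jump marks the point where a core electron is being removed. So the atom has 5 valence electrons.
A main-group element with 5 valence electrons is in group 15.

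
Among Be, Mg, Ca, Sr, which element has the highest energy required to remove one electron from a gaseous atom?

Be

Be is in period 2, group 2; Mg is in period 3, group 2; Ca is in period 4, group 2; Sr is in period 5, group 2.
IE₁ increases left→right with effective nuclear charge and decreases top→bottom as the valence shell moves farther out.
All are in group 2, so first ionization energy increases up the group.
The highest energy required to remove one electron from a gaseous atom among these belongs to Be.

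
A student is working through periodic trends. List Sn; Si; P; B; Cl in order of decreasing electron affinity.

Cl > Si > Sn > P > B

Adding an electron releases more energy for atoms nearer the top right (short of the noble gases).
These span different periods and groups, so the two trends combine.
P > B: the two effects oppose for this pair; the across-period effect wins (72 vs 27 kJ/mol).
Sn > P: this pair runs against the simple trend — see the exception note.
Si > Sn: Si sits above Sn in group 14, so the down-group effect alone puts Si higher.
Cl > Si: both are in period 3; the period trend gives Cl the larger value.
Note the exception: Sn has a higher electron affinity than P, contrary to the simple trend — adding an electron to P's half-filled np³ subshell costs electron-pairing energy.
Note the exception: Si has a higher electron affinity than P, contrary to the simple trend — adding an electron to P's half-filled 3p³ is unfavourable, so Si (3p²) has the more exothermic EA.
Approximate values (kJ/mol): B 27, Si 134, P 72, Cl 349, Sn 107.
So from highest to lowest: Cl > Si > Sn > P > B.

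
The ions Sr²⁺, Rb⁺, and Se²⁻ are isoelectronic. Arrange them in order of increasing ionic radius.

All of these have 36 electrons, so size is governed by nuclear charge alone: the more protons, the stronger the pull on the same electron cloud, and the smaller the ion.
Nuclear charges: Sr²⁺ (Z=38), Rb⁺ (Z=37), Se²⁻ (Z=34).
Smallest to largest: Sr²⁺ < Rb⁺ < Se²⁻.

Sr²⁺ < Rb⁺ < Se²⁻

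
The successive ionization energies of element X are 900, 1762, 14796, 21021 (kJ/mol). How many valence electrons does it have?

2

Look for the largest jump between consecutive ionization energies: IE3/IE2 ≈ 8.4, far larger than any earlier ratio.
That jump marks the point where a core electron is being removed. So the atom has 2 valence electrons.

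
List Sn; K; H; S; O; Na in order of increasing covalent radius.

H < O < S < Sn < Na < K

H is in period 1, group 1; O is in period 2, group 16; Na is in period 3, group 1; S is in period 3, group 16; K is in period 4, group 1; Sn is in period 5, group 14.
Moving right in a period, electrons are added to the same shell under a stronger nuclear pull, so atoms get smaller; moving down, a new shell is opened and atoms get larger.
These span different periods and groups, so the two trends combine.
O > H: period and group pull opposite ways; the down-group shift dominates (63 vs 32 pm).
S > O: they share group 16; the group trend gives S the larger value.
Sn > S: relative to S, both the across-period and down-group shifts push Sn's atomic radius up.
Na > Sn: period and group pull opposite ways; the across-period shift dominates (155 vs 140 pm).
K > Na: K sits below Na in group 1, so the down-group effect alone puts K larger.
For reference (pm): H 32, O 63, Na 155, S 103, K 196, Sn 140.
So from smallest to largest: H < O < S < Sn < Na < K.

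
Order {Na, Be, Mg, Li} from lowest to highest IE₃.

Na < Mg < Li < Be

IE_3 is the cost of taking one more electron from the +2 cation: Na²⁺ is already 1 electron into the core; Be²⁺ is the bare [He] core; Mg²⁺ is the bare [Ne] core; Li²⁺ is already 1 electron into the core.
All of these are removing an electron from a noble-gas core or deeper; the smaller core (lower principal quantum number) is held far more tightly, and within a period the higher nuclear charge binds the same core more tightly.
The numbers (kJ/mol): Na 6910, Be 14849, Mg 7733, Li 11815.
Hence IE_3: Na < Mg < Li < Be.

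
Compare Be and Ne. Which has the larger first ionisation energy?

Ne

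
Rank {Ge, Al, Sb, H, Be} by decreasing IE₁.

H, Be, Sb, Ge, Al

H is in period 1, group 1; Be is in period 2, group 2; Al is in period 3, group 13; Ge is in period 4, group 14; Sb is in period 5, group 15.
Across a period the outer electron is held more tightly (higher IE₁); down a group it sits in a higher shell, more shielded, and comes off more easily.
These sit on a diagonal, where the across-period and down-group effects partly cancel.
Ge > Al: period and group pull opposite ways; the across-period shift dominates (762 vs 578 kJ/mol).
Sb > Ge: period and group pull opposite ways; the across-period shift dominates (831 vs 762 kJ/mol).
Be > Sb: period and group pull opposite ways; the down-group shift dominates (900 vs 831 kJ/mol).
H > Be: the two effects oppose for this pair; the down-group effect wins (1312 vs 900 kJ/mol).
For reference (kJ/mol): H 1312, Be 900, Al 578, Ge 762, Sb 831.
So from highest to lowest: H > Be > Sb > Ge > Al.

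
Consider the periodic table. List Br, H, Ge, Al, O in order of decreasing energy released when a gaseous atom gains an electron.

Br, O, Ge, H, Al

H is in period 1, group 1; O is in period 2, group 16; Al is in period 3, group 13; Ge is in period 4, group 14; Br is in period 4, group 17.
Adding an electron releases more energy for atoms nearer the top right (short of the noble gases).
These span different periods and groups, so the two trends combine.
H > Al: the two effects oppose for this pair; the down-group effect wins (73 vs 42 kJ/mol).
Ge > H: the two effects oppose for this pair; the across-period effect wins (119 vs 73 kJ/mol).
O > Ge: relative to Ge, both the across-period and down-group shifts push O's electron affinity up.
Br > O: period and group pull opposite ways; the across-period shift dominates (325 vs 141 kJ/mol).
Tabulated electron affinity (kJ/mol): H 73, O 141, Al 42, Ge 119, Br 325.
So from highest to lowest: Br > O > Ge > H > Al.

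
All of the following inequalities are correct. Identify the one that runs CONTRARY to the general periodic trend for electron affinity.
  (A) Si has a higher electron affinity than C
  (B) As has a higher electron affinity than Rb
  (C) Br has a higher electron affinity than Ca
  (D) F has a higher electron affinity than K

The general trend: electron affinity increases across a period and decreases down a group.
(A) Si (period 3, group 14) vs C (period 2, group 14): the stated order contradicts the simple trend.
(B) As (period 4, group 15) vs Rb (period 5, group 1): the stated order agrees with the simple trend.
(C) Br (period 4, group 17) vs Ca (period 4, group 2): the stated order agrees with the simple trend.
(D) F (period 2, group 17) vs K (period 4, group 1): the stated order agrees with the simple trend.
The exception is (A): Si's larger, more diffuse 3p orbitals accept an added electron slightly more readily than C's compact 2p.

(A)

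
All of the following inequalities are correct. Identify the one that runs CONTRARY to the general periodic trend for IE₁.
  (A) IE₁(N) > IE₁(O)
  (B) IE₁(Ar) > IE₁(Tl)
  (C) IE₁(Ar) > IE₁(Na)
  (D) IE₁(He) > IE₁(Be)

(A)

The general trend: IE₁ increases across a period and decreases down a group.
(A) N (period 2, group 15) vs O (period 2, group 16): the stated order contradicts the simple trend.
(B) Ar (period 3, group 18) vs Tl (period 6, group 13): the stated order agrees with the simple trend.
(C) Ar (period 3, group 18) vs Na (period 3, group 1): the stated order agrees with the simple trend.
(D) He (period 1, group 18) vs Be (period 2, group 2): the stated order agrees with the simple trend.
The exception is (A): pairing an electron in O's 2p⁴ costs repulsion energy, so O ionizes more easily than half-filled N (2p³).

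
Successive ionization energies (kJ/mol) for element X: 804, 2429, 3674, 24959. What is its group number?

Look for the largest jump between consecutive ionization energies: IE4/IE3 ≈ 6.8, far larger than any earlier ratio.
That jump marks the point where a core electron is being removed. So the atom has 3 valence electrons.
A main-group element with 3 valence electrons is in group 13.

Group 13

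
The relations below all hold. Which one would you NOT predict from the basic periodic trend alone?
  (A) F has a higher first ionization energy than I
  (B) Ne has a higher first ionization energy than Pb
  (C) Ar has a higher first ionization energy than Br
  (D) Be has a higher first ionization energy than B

The general trend: first ionization energy increases across a period and decreases down a group.
(A) F (period 2, group 17) vs I (period 5, group 17): the stated order agrees with the simple trend.
(B) Ne (period 2, group 18) vs Pb (period 6, group 14): the stated order agrees with the simple trend.
(C) Ar (period 3, group 18) vs Br (period 4, group 17): the stated order agrees with the simple trend.
(D) Be (period 2, group 2) vs B (period 2, group 13): the stated order contradicts the simple trend.
The exception is (D): removing B's lone 2p electron is easier than breaking Be's filled 2s².

(D)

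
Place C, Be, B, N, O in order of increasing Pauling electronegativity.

Be < B < C < N < O

Be is in period 2, group 2; B is in period 2, group 13; C is in period 2, group 14; N is in period 2, group 15; O is in period 2, group 16.
Smaller atoms with higher effective nuclear charge are more electronegative.
All lie in period 2, so electronegativity increases left to right.
So from lowest to highest: Be < B < C < N < O.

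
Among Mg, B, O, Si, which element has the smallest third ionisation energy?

IE_3 is the cost of taking one more electron from the +2 cation: Mg²⁺ is the bare [Ne] core; B²⁺ still has 1 valence electron; O²⁺ still has 4 valence electrons; Si²⁺ still has 2 valence electrons.
Core electrons are held far more tightly than valence electrons, so Mg tops the IE_3 order.
Valence configurations: B²⁺ [He]2s¹, O²⁺ [He]2s²2p², Si²⁺ [Ne]3s².
Approximate IE_3 values (kJ/mol): Mg 7733, B 3660, O 5300, Si 3232.
So the third ionization energies run Si < B < O < Mg.

Si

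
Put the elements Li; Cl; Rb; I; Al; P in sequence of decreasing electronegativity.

Li is in period 2, group 1; Al is in period 3, group 13; P is in period 3, group 15; Cl is in period 3, group 17; Rb is in period 5, group 1; I is in period 5, group 17.
EN rises left→right (higher Z_eff, smaller atoms) and falls top→bottom (larger, more shielded atoms).
Here both period and group differ, so the two effects have to be weighed against each other.
Li > Rb: Li sits above Rb in group 1, so the down-group effect alone puts Li higher.
Al > Li: period and group pull opposite ways; the across-period shift dominates (1.61 vs 0.98).
P > Al: P lies to the right of Al in period 3, so the across-period effect alone puts P higher.
I > P: the two effects oppose for this pair; the across-period effect wins (2.66 vs 2.19).
Cl > I: they share group 17; the group trend gives Cl the larger value.
Approximate values (Pauling): Li 0.98, Al 1.61, P 2.19, Cl 3.16, Rb 0.82, I 2.66.
So from highest to lowest: Cl > I > P > Al > Li > Rb.

Cl, I, P, Al, Li, Rb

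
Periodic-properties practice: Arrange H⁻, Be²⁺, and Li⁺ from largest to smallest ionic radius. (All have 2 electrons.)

H⁻, Li⁺, Be²⁺

All of these have 2 electrons, so size is governed by nuclear charge alone: the more protons, the stronger the pull on the same electron cloud, and the smaller the ion.
Nuclear charges: Be²⁺ (Z=4), Li⁺ (Z=3), H⁻ (Z=1).
Largest to smallest: H⁻ > Li⁺ > Be²⁺.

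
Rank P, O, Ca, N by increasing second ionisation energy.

Ca < P < N < O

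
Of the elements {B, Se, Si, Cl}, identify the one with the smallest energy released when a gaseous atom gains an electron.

B

B is in period 2, group 13; Si is in period 3, group 14; Cl is in period 3, group 17; Se is in period 4, group 16.
Electron affinity generally becomes more exothermic across a period toward the halogens and less exothermic down a group.
These span different periods and groups, so the two trends combine.
Si > B: period and group pull opposite ways; the across-period shift dominates (134 vs 27 kJ/mol).
Se > Si: period and group pull opposite ways; the across-period shift dominates (195 vs 134 kJ/mol).
Cl > Se: relative to Se, both the across-period and down-group shifts push Cl's electron affinity up.
Approximate values (kJ/mol): B 27, Si 134, Cl 349, Se 195.
The smallest energy released when a gaseous atom gains an electron among these belongs to B.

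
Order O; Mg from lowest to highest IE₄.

O < Mg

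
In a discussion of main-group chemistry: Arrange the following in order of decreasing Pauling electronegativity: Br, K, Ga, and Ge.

Br > Ge > Ga > K

Atoms toward the upper right of the periodic table pull bonding electrons most strongly.
All lie in period 4, so electronegativity increases left to right.
So from highest to lowest: Br > Ge > Ga > K.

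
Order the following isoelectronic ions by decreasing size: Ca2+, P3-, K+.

P3-, K+, Ca2+

All of these have 18 electrons, so size is governed by nuclear charge alone: the more protons, the stronger the pull on the same electron cloud, and the smaller the ion.
Nuclear charges: Ca2+ (Z=20), K+ (Z=19), P3- (Z=15).
Largest to smallest: P3- > K+ > Ca2+.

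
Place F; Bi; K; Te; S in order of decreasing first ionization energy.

F is in period 2, group 17; S is in period 3, group 16; K is in period 4, group 1; Te is in period 5, group 16; Bi is in period 6, group 15.
First ionization energy rises across a period (greater Z_eff holds electrons more tightly) and falls down a group (valence electrons are farther from the nucleus).
These span different periods and groups, so the two trends combine.
Bi > K: the two effects oppose for this pair; the across-period effect wins (703 vs 419 kJ/mol).
Te > Bi: relative to Bi, both the across-period and down-group shifts push Te's first ionization energy up.
S > Te: S sits above Te in group 16, so the down-group effect alone puts S higher.
F > S: relative to S, both the across-period and down-group shifts push F's first ionization energy up.
Tabulated first ionization energy (kJ/mol): F 1681, S 1000, K 419, Te 869, Bi 703.
So from highest to lowest: F > S > Te > Bi > K.

F, S, Te, Bi, K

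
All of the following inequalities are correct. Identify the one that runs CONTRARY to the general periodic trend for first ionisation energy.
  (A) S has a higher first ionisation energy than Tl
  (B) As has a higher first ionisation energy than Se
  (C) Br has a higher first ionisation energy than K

(B)

The general trend: first ionisation energy increases across a period and decreases down a group.
(A) S (period 3, group 16) vs Tl (period 6, group 13): the stated order agrees with the simple trend.
(B) As (period 4, group 15) vs Se (period 4, group 16): the stated order contradicts the simple trend.
(C) Br (period 4, group 17) vs K (period 4, group 1): the stated order agrees with the simple trend.
The exception is (B): Se (4p⁴) ionizes more easily than half-filled As (4p³).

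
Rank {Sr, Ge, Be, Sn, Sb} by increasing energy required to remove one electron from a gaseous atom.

Be is in period 2, group 2; Ge is in period 4, group 14; Sr is in period 5, group 2; Sn is in period 5, group 14; Sb is in period 5, group 15.
Across a period the outer electron is held more tightly (higher IE₁); down a group it sits in a higher shell, more shielded, and comes off more easily.
Neither a single period nor a single group — weigh both effects.
Sn > Sr: both are in period 5; the period trend gives Sn the larger value.
Ge > Sn: they share group 14; the group trend gives Ge the larger value.
Sb > Ge: period and group pull opposite ways; the across-period shift dominates (831 vs 762 kJ/mol).
Be > Sb: period and group pull opposite ways; the down-group shift dominates (900 vs 831 kJ/mol).
Approximate values (kJ/mol): Be 900, Ge 762, Sr 550, Sn 709, Sb 831.
So from lowest to highest: Sr < Sn < Ge < Sb < Be.

Sr < Sn < Ge < Sb < Be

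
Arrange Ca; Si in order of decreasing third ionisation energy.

After 2 electrons have been removed, what remains? Ca²⁺ is the bare [Ar] core; Si²⁺ still has 2 valence electrons.
Pulling an electron out of a noble-gas core costs far more than removing a remaining valence electron, so Ca sits at the high end of IE_3.
Approximate IE_3 values (kJ/mol): Ca 4912, Si 3232.
Overall IE_3 order: Si < Ca.

Ca, Si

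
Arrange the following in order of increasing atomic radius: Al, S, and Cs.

S < Al < Cs

Al is in period 3, group 13; S is in period 3, group 16; Cs is in period 6, group 1.
Radius decreases left→right (rising Z_eff, same n) and increases top→bottom (higher n).
Here both period and group differ, so the two effects have to be weighed against each other.
Al > S: Al lies to the left of S in period 3, so the across-period effect alone puts Al larger.
Cs > Al: relative to Al, both the across-period and down-group shifts push Cs's atomic radius up.
Tabulated atomic radius (pm): Al 126, S 103, Cs 232.
So from smallest to largest: S < Al < Cs.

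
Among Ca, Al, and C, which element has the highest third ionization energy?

Ca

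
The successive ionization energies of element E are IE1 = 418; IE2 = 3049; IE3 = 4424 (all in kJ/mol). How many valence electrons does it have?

1

Look for the largest jump between consecutive ionization energies: IE2/IE1 ≈ 7.3, far larger than any earlier ratio.
That jump marks the point where a core electron is being removed. So the atom has 1 valence electron.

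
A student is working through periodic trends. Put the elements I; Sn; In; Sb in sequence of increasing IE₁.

In, Sn, Sb, I

Removing the outermost electron gets harder across a period and easier down a group.
All lie in period 5, so first ionization energy increases left to right.
So from lowest to highest: In < Sn < Sb < I.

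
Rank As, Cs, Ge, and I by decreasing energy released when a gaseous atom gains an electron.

I > Ge > As > Cs

Adding an electron releases more energy for atoms nearer the top right (short of the noble gases).
Neither a single period nor a single group — weigh both effects.
As > Cs: both effects reinforce here, so As is clearly the higher of the two.
Ge > As: this pair runs against the simple trend — see the exception note.
I > Ge: period and group pull opposite ways; the across-period shift dominates (295 vs 119 kJ/mol).
Note the exception: Ge has a higher electron affinity than As, contrary to the simple trend — adding an electron to As's half-filled 4p³ is unfavourable, so Ge (4p²) has the more exothermic EA.
For reference (kJ/mol): Ge 119, As 78, I 295, Cs 46.
So from highest to lowest: I > Ge > As > Cs.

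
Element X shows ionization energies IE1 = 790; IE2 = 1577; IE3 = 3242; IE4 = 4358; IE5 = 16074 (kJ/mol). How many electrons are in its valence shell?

4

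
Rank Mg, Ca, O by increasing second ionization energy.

After 1 electron has been removed, what remains? Mg⁺ still has 1 valence electron; Ca⁺ still has 1 valence electron; O⁺ still has 5 valence electrons.
All are still removing valence electrons, so compare the +1 ions as you would atoms: IE_2 generally rises across a period (higher Z_eff) and falls down a group (larger shell), subject to the usual subshell exceptions.
Valence configurations: Mg⁺ [Ne]3s¹, Ca⁺ [Ar]4s¹, O⁺ [He]2s²2p³.
The numbers (kJ/mol): Mg 1451, Ca 1145, O 3388.
So the second ionization energies run Ca < Mg < O.

Ca < Mg < O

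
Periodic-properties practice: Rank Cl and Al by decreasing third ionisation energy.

Consider each +2 ion: Cl²⁺ still has 5 valence electrons; Al²⁺ still has 1 valence electron.
All are still removing valence electrons, so compare the +2 ions as you would atoms: IE_3 generally rises across a period (higher Z_eff) and falls down a group (larger shell), subject to the usual subshell exceptions.
Valence configurations: Cl²⁺ [Ne]3s²3p³, Al²⁺ [Ne]3s¹.
Tabulated IE_3 (kJ/mol): Cl 3822, Al 2745.
Putting it together, IE_3: Al < Cl.

Cl > Al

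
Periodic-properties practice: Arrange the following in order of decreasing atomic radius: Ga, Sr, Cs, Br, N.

Cs > Sr > Ga > Br > N

Across a period the added protons contract the valence shell; down a group each new principal shell makes the atom larger.
Here both period and group differ, so the two effects have to be weighed against each other.
Br > N: the two effects oppose for this pair; the down-group effect wins (114 vs 71 pm).
Ga > Br: Ga lies to the left of Br in period 4, so the across-period effect alone puts Ga larger.
Sr > Ga: relative to Ga, both the across-period and down-group shifts push Sr's atomic radius up.
Cs > Sr: relative to Sr, both the across-period and down-group shifts push Cs's atomic radius up.
Approximate values (pm): N 71, Ga 124, Br 114, Sr 185, Cs 232.
So from largest to smallest: Cs > Sr > Ga > Br > N.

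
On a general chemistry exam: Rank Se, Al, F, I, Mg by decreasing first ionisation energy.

F is in period 2, group 17; Mg is in period 3, group 2; Al is in period 3, group 13; Se is in period 4, group 16; I is in period 5, group 17.
First ionization energy rises across a period (greater Z_eff holds electrons more tightly) and falls down a group (valence electrons are farther from the nucleus).
Neither a single period nor a single group — weigh both effects.
Mg > Al: this pair runs against the simple trend — see the exception note.
Se > Mg: period and group pull opposite ways; the across-period shift dominates (941 vs 738 kJ/mol).
I > Se: period and group pull opposite ways; the across-period shift dominates (1008 vs 941 kJ/mol).
F > I: F sits above I in group 17, so the down-group effect alone puts F higher.
Note the exception: Mg has a higher first ionization energy than Al, contrary to the simple trend — Al's single 3p electron is easier to remove than one from Mg's filled 3s².
Tabulated first ionization energy (kJ/mol): F 1681, Mg 738, Al 578, Se 941, I 1008.
So from highest to lowest: F > I > Se > Mg > Al.

F > I > Se > Mg > Al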